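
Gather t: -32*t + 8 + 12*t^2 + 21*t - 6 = 12*t^2 - 11*t + 2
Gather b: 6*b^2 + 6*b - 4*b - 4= 6*b^2 + 2*b - 4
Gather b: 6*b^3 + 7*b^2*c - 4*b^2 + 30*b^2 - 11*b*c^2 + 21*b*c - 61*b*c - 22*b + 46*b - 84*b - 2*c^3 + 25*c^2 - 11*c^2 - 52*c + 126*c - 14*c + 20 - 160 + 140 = 6*b^3 + b^2*(7*c + 26) + b*(-11*c^2 - 40*c - 60) - 2*c^3 + 14*c^2 + 60*c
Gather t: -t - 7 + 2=-t - 5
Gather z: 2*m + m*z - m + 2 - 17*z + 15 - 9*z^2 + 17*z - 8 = m*z + m - 9*z^2 + 9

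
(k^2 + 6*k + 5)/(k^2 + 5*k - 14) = (k^2 + 6*k + 5)/(k^2 + 5*k - 14)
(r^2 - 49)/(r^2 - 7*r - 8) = (49 - r^2)/(-r^2 + 7*r + 8)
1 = 1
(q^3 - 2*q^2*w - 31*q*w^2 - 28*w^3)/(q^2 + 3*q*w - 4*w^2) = (q^2 - 6*q*w - 7*w^2)/(q - w)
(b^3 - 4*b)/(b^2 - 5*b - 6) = b*(4 - b^2)/(-b^2 + 5*b + 6)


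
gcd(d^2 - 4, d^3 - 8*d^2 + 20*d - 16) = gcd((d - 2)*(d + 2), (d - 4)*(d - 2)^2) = d - 2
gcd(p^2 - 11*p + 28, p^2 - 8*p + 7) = p - 7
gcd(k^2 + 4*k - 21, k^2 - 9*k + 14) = 1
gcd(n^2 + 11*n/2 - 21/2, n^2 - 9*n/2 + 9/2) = n - 3/2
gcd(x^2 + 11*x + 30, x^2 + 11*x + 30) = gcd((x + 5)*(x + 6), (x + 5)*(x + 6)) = x^2 + 11*x + 30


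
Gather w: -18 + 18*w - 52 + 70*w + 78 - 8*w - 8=80*w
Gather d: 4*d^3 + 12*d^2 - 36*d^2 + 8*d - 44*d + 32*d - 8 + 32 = 4*d^3 - 24*d^2 - 4*d + 24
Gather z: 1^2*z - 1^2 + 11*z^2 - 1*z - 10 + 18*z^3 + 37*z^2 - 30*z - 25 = 18*z^3 + 48*z^2 - 30*z - 36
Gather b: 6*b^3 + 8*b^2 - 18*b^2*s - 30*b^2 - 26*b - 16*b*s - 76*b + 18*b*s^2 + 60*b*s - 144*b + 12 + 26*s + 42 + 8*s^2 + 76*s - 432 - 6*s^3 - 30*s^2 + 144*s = 6*b^3 + b^2*(-18*s - 22) + b*(18*s^2 + 44*s - 246) - 6*s^3 - 22*s^2 + 246*s - 378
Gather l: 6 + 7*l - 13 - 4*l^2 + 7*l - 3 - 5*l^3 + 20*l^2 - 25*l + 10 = -5*l^3 + 16*l^2 - 11*l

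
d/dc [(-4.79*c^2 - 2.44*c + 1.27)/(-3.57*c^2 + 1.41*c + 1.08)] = (-15.4647*c^2 - 1.2786*c - 4.4259)/(12.7449*c^4 - 10.0674*c^3 - 5.7231*c^2 + 3.0456*c + 1.1664)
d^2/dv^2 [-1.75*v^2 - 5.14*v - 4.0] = -3.50000000000000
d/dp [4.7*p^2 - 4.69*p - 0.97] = 9.4*p - 4.69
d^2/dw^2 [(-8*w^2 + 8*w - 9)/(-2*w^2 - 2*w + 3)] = 4*(-32*w^3 + 126*w^2 - 18*w + 57)/(8*w^6 + 24*w^5 - 12*w^4 - 64*w^3 + 18*w^2 + 54*w - 27)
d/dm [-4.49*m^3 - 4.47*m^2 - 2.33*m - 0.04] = -13.47*m^2 - 8.94*m - 2.33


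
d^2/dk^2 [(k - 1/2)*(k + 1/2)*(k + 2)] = 6*k + 4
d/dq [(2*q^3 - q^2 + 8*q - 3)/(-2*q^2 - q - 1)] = (-4*q^4 - 4*q^3 + 11*q^2 - 10*q - 11)/(4*q^4 + 4*q^3 + 5*q^2 + 2*q + 1)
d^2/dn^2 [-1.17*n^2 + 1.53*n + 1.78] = -2.34000000000000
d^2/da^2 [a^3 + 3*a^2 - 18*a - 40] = 6*a + 6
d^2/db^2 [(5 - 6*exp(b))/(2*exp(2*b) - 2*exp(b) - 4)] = (-6*exp(4*b) + 14*exp(3*b) - 87*exp(2*b) + 57*exp(b) - 34)*exp(b)/(2*(exp(6*b) - 3*exp(5*b) - 3*exp(4*b) + 11*exp(3*b) + 6*exp(2*b) - 12*exp(b) - 8))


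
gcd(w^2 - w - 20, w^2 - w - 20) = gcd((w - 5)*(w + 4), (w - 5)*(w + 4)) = w^2 - w - 20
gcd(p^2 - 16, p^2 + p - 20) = p - 4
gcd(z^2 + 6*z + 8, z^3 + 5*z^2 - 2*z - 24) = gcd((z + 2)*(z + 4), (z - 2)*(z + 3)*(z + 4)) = z + 4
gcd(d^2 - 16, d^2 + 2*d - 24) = d - 4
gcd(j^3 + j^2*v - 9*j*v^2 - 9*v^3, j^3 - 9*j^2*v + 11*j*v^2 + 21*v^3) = -j^2 + 2*j*v + 3*v^2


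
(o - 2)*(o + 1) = o^2 - o - 2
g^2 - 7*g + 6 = (g - 6)*(g - 1)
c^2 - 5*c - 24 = (c - 8)*(c + 3)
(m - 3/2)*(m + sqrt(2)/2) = m^2 - 3*m/2 + sqrt(2)*m/2 - 3*sqrt(2)/4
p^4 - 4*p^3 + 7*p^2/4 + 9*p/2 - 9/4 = (p - 3)*(p - 3/2)*(p - 1/2)*(p + 1)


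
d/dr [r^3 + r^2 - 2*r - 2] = 3*r^2 + 2*r - 2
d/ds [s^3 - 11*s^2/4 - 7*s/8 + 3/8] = 3*s^2 - 11*s/2 - 7/8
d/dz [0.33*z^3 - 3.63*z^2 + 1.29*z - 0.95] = 0.99*z^2 - 7.26*z + 1.29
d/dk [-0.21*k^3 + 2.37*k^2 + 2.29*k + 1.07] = -0.63*k^2 + 4.74*k + 2.29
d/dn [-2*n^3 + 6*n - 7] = 6 - 6*n^2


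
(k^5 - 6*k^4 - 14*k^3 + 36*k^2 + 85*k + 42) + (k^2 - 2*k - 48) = k^5 - 6*k^4 - 14*k^3 + 37*k^2 + 83*k - 6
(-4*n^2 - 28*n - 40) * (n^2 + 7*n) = -4*n^4 - 56*n^3 - 236*n^2 - 280*n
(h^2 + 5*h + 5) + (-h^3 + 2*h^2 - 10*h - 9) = -h^3 + 3*h^2 - 5*h - 4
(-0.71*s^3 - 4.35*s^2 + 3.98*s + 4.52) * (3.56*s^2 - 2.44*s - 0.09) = -2.5276*s^5 - 13.7536*s^4 + 24.8467*s^3 + 6.7715*s^2 - 11.387*s - 0.4068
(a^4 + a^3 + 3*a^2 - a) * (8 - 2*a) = -2*a^5 + 6*a^4 + 2*a^3 + 26*a^2 - 8*a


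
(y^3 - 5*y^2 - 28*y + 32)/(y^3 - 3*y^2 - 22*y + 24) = (y - 8)/(y - 6)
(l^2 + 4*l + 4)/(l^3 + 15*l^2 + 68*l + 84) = (l + 2)/(l^2 + 13*l + 42)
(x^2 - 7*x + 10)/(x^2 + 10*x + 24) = (x^2 - 7*x + 10)/(x^2 + 10*x + 24)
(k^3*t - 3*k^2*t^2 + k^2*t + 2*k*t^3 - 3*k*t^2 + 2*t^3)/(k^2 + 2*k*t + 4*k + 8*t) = t*(k^3 - 3*k^2*t + k^2 + 2*k*t^2 - 3*k*t + 2*t^2)/(k^2 + 2*k*t + 4*k + 8*t)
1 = 1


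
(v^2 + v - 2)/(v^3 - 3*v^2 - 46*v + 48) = (v + 2)/(v^2 - 2*v - 48)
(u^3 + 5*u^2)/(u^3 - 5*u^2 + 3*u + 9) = u^2*(u + 5)/(u^3 - 5*u^2 + 3*u + 9)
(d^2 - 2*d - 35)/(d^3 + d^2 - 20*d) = (d - 7)/(d*(d - 4))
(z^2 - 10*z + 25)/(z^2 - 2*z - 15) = (z - 5)/(z + 3)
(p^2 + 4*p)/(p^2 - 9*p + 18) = p*(p + 4)/(p^2 - 9*p + 18)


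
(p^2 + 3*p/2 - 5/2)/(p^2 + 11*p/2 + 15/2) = (p - 1)/(p + 3)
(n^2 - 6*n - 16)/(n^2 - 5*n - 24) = (n + 2)/(n + 3)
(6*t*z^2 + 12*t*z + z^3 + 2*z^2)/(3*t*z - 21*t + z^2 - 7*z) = z*(6*t*z + 12*t + z^2 + 2*z)/(3*t*z - 21*t + z^2 - 7*z)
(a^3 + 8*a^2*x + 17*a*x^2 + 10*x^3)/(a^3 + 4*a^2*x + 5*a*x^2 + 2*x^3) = (a + 5*x)/(a + x)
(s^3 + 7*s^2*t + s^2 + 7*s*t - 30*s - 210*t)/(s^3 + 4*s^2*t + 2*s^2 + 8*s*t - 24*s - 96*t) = (s^2 + 7*s*t - 5*s - 35*t)/(s^2 + 4*s*t - 4*s - 16*t)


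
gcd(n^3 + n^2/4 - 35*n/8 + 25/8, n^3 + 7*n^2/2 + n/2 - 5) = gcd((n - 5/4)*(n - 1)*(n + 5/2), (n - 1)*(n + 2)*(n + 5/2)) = n^2 + 3*n/2 - 5/2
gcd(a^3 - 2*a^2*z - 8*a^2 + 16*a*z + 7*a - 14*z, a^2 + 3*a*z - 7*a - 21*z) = a - 7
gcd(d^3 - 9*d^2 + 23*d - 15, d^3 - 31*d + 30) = d^2 - 6*d + 5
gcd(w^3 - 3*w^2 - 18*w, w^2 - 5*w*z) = w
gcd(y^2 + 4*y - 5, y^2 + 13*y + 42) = 1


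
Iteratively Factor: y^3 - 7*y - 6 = (y + 1)*(y^2 - y - 6) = (y - 3)*(y + 1)*(y + 2)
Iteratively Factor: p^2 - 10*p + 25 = (p - 5)*(p - 5)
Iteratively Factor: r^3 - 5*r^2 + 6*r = (r - 2)*(r^2 - 3*r) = (r - 3)*(r - 2)*(r)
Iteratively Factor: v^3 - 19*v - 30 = (v + 3)*(v^2 - 3*v - 10) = (v + 2)*(v + 3)*(v - 5)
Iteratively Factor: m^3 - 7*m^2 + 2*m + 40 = (m + 2)*(m^2 - 9*m + 20) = (m - 4)*(m + 2)*(m - 5)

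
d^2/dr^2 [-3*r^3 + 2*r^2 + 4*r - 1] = 4 - 18*r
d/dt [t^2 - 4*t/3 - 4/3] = 2*t - 4/3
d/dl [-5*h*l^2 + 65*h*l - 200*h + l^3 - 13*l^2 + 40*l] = -10*h*l + 65*h + 3*l^2 - 26*l + 40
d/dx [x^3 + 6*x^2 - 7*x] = 3*x^2 + 12*x - 7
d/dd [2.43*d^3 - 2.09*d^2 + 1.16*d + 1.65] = 7.29*d^2 - 4.18*d + 1.16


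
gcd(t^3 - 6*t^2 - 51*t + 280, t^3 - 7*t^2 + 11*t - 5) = t - 5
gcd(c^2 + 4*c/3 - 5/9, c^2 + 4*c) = 1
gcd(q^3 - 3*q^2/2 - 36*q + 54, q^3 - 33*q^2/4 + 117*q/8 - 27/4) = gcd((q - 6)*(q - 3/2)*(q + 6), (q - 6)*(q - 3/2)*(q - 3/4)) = q^2 - 15*q/2 + 9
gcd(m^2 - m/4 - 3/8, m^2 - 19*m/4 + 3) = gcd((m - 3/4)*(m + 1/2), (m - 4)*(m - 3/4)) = m - 3/4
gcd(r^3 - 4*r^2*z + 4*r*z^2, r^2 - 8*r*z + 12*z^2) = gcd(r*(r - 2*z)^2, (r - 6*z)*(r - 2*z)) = -r + 2*z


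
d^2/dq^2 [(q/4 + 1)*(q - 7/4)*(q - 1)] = 3*q/2 + 5/8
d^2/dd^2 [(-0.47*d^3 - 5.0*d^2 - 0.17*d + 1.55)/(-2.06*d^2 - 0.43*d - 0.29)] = (-1.77635683940025e-15*d^5 - 7.80292599999999*d^3 - 57.035826*d^2 - 8.610126*d + 2.077352)/(8.741816*d^6 + 5.474244*d^5 + 4.834614*d^4 + 1.620799*d^3 + 0.680601*d^2 + 0.108489*d + 0.024389)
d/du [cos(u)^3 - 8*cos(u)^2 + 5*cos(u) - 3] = (-3*cos(u)^2 + 16*cos(u) - 5)*sin(u)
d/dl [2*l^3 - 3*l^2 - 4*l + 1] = 6*l^2 - 6*l - 4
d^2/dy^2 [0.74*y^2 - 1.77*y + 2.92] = 1.48000000000000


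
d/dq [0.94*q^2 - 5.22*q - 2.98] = 1.88*q - 5.22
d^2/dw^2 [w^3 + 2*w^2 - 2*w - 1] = 6*w + 4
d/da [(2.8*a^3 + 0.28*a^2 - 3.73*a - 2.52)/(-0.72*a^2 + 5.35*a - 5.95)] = (-2.016*a^4 + 29.96*a^3 - 51.1676*a^2 - 6.9608*a + 35.6755)/(0.5184*a^4 - 7.704*a^3 + 37.1905*a^2 - 63.665*a + 35.4025)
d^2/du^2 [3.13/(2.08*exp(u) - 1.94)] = (13.541632*exp(u) + 12.630176)*exp(u)/(2.08*exp(u) - 1.94)^3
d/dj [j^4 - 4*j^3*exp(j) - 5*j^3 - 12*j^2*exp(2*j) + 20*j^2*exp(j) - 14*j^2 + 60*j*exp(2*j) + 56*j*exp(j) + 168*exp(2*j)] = -4*j^3*exp(j) + 4*j^3 - 24*j^2*exp(2*j) + 8*j^2*exp(j) - 15*j^2 + 96*j*exp(2*j) + 96*j*exp(j) - 28*j + 396*exp(2*j) + 56*exp(j)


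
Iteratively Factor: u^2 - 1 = (u + 1)*(u - 1)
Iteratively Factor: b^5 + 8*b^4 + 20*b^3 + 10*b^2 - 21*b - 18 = (b + 2)*(b^4 + 6*b^3 + 8*b^2 - 6*b - 9) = (b - 1)*(b + 2)*(b^3 + 7*b^2 + 15*b + 9) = (b - 1)*(b + 1)*(b + 2)*(b^2 + 6*b + 9) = (b - 1)*(b + 1)*(b + 2)*(b + 3)*(b + 3)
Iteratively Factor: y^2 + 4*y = (y + 4)*(y)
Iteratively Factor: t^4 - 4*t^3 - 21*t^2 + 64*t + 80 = (t - 5)*(t^3 + t^2 - 16*t - 16) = (t - 5)*(t - 4)*(t^2 + 5*t + 4) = (t - 5)*(t - 4)*(t + 1)*(t + 4)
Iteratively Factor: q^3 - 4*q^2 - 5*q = (q - 5)*(q^2 + q) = (q - 5)*(q + 1)*(q)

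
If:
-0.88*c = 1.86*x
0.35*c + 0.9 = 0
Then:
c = -2.57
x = 1.22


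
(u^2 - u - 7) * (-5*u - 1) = -5*u^3 + 4*u^2 + 36*u + 7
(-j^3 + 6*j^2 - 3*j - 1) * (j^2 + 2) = -j^5 + 6*j^4 - 5*j^3 + 11*j^2 - 6*j - 2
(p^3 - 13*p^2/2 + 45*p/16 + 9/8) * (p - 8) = p^4 - 29*p^3/2 + 877*p^2/16 - 171*p/8 - 9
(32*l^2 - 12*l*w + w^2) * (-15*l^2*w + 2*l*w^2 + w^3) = -480*l^4*w + 244*l^3*w^2 - 7*l^2*w^3 - 10*l*w^4 + w^5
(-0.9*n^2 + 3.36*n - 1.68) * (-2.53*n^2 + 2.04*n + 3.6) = 2.277*n^4 - 10.3368*n^3 + 7.8648*n^2 + 8.6688*n - 6.048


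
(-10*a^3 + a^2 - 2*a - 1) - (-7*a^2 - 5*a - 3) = -10*a^3 + 8*a^2 + 3*a + 2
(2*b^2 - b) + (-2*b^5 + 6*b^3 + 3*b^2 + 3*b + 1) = -2*b^5 + 6*b^3 + 5*b^2 + 2*b + 1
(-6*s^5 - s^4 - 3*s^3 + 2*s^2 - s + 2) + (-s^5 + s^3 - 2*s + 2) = -7*s^5 - s^4 - 2*s^3 + 2*s^2 - 3*s + 4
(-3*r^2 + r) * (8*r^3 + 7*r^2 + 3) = -24*r^5 - 13*r^4 + 7*r^3 - 9*r^2 + 3*r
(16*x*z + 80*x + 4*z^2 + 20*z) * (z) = 16*x*z^2 + 80*x*z + 4*z^3 + 20*z^2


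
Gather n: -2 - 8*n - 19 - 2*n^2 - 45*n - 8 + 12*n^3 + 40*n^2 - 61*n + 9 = 12*n^3 + 38*n^2 - 114*n - 20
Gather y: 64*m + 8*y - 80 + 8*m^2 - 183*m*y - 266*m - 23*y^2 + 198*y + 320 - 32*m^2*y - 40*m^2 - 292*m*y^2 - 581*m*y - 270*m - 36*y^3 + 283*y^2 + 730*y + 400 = -32*m^2 - 472*m - 36*y^3 + y^2*(260 - 292*m) + y*(-32*m^2 - 764*m + 936) + 640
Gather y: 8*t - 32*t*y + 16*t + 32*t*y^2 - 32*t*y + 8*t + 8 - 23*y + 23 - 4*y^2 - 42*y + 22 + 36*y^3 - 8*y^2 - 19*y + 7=32*t + 36*y^3 + y^2*(32*t - 12) + y*(-64*t - 84) + 60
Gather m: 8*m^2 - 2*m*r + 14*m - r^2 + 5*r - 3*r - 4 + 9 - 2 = 8*m^2 + m*(14 - 2*r) - r^2 + 2*r + 3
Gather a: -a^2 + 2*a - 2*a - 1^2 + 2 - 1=-a^2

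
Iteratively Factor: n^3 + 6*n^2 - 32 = (n + 4)*(n^2 + 2*n - 8) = (n + 4)^2*(n - 2)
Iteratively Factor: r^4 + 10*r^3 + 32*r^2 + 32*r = (r + 4)*(r^3 + 6*r^2 + 8*r) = (r + 2)*(r + 4)*(r^2 + 4*r) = (r + 2)*(r + 4)^2*(r)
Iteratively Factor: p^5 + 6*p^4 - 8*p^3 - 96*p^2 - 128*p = (p)*(p^4 + 6*p^3 - 8*p^2 - 96*p - 128) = p*(p + 4)*(p^3 + 2*p^2 - 16*p - 32) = p*(p + 4)^2*(p^2 - 2*p - 8) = p*(p - 4)*(p + 4)^2*(p + 2)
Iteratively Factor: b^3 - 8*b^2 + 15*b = (b)*(b^2 - 8*b + 15) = b*(b - 5)*(b - 3)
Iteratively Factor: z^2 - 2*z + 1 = (z - 1)*(z - 1)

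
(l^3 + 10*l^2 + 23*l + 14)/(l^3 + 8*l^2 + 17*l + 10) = (l + 7)/(l + 5)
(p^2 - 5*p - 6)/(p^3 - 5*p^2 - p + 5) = (p - 6)/(p^2 - 6*p + 5)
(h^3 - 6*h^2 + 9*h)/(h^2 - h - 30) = h*(-h^2 + 6*h - 9)/(-h^2 + h + 30)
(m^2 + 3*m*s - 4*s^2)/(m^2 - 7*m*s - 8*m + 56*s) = (m^2 + 3*m*s - 4*s^2)/(m^2 - 7*m*s - 8*m + 56*s)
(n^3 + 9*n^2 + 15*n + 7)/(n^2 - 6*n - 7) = (n^2 + 8*n + 7)/(n - 7)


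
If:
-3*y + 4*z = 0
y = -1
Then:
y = -1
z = -3/4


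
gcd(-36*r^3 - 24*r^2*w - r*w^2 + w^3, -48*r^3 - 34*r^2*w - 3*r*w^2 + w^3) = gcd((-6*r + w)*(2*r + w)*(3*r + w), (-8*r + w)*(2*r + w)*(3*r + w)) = 6*r^2 + 5*r*w + w^2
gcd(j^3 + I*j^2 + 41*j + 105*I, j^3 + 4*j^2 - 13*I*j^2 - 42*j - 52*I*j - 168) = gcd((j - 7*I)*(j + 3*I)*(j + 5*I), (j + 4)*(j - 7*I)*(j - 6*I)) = j - 7*I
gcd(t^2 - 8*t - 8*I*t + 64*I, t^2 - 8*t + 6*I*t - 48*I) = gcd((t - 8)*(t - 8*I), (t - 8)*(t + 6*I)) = t - 8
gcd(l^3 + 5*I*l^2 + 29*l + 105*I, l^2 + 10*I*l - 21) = l^2 + 10*I*l - 21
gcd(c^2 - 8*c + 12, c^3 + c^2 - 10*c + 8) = c - 2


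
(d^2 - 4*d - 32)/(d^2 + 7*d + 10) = (d^2 - 4*d - 32)/(d^2 + 7*d + 10)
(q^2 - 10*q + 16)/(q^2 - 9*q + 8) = (q - 2)/(q - 1)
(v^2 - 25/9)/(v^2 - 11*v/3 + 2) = (9*v^2 - 25)/(3*(3*v^2 - 11*v + 6))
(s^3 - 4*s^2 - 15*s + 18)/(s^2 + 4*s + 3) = (s^2 - 7*s + 6)/(s + 1)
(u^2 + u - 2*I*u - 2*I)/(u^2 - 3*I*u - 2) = (u + 1)/(u - I)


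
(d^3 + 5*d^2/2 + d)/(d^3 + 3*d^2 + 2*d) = (d + 1/2)/(d + 1)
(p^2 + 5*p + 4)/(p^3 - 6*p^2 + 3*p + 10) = (p + 4)/(p^2 - 7*p + 10)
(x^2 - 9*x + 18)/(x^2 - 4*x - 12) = (x - 3)/(x + 2)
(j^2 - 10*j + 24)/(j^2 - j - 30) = (j - 4)/(j + 5)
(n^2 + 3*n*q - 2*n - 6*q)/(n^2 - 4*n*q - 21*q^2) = (2 - n)/(-n + 7*q)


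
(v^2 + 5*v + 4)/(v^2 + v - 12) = (v + 1)/(v - 3)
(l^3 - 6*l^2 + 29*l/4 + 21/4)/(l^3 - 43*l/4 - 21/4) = (l - 3)/(l + 3)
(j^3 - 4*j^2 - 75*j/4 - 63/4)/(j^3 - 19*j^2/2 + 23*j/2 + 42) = (j + 3/2)/(j - 4)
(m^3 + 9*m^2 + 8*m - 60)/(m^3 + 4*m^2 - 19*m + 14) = (m^2 + 11*m + 30)/(m^2 + 6*m - 7)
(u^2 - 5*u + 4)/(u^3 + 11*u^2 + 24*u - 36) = (u - 4)/(u^2 + 12*u + 36)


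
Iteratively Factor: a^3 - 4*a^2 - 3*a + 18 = (a + 2)*(a^2 - 6*a + 9) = (a - 3)*(a + 2)*(a - 3)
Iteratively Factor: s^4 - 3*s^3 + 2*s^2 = (s)*(s^3 - 3*s^2 + 2*s) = s^2*(s^2 - 3*s + 2) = s^2*(s - 1)*(s - 2)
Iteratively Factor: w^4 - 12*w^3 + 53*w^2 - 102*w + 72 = (w - 4)*(w^3 - 8*w^2 + 21*w - 18) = (w - 4)*(w - 3)*(w^2 - 5*w + 6) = (w - 4)*(w - 3)^2*(w - 2)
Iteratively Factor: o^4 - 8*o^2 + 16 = (o + 2)*(o^3 - 2*o^2 - 4*o + 8) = (o - 2)*(o + 2)*(o^2 - 4) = (o - 2)^2*(o + 2)*(o + 2)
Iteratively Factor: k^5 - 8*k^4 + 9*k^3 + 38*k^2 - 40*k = (k)*(k^4 - 8*k^3 + 9*k^2 + 38*k - 40) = k*(k + 2)*(k^3 - 10*k^2 + 29*k - 20) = k*(k - 4)*(k + 2)*(k^2 - 6*k + 5) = k*(k - 5)*(k - 4)*(k + 2)*(k - 1)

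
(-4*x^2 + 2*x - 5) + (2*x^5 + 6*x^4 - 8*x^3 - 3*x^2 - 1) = 2*x^5 + 6*x^4 - 8*x^3 - 7*x^2 + 2*x - 6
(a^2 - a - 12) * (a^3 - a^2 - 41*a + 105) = a^5 - 2*a^4 - 52*a^3 + 158*a^2 + 387*a - 1260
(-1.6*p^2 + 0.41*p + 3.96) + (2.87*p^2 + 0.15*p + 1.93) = 1.27*p^2 + 0.56*p + 5.89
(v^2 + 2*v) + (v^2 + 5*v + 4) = 2*v^2 + 7*v + 4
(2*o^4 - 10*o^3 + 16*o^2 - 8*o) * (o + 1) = 2*o^5 - 8*o^4 + 6*o^3 + 8*o^2 - 8*o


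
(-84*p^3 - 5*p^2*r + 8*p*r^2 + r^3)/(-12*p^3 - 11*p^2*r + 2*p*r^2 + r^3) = (7*p + r)/(p + r)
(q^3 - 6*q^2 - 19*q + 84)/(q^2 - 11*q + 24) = (q^2 - 3*q - 28)/(q - 8)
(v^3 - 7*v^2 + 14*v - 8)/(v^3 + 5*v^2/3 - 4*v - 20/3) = 3*(v^2 - 5*v + 4)/(3*v^2 + 11*v + 10)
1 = 1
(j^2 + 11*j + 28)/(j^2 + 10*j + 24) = (j + 7)/(j + 6)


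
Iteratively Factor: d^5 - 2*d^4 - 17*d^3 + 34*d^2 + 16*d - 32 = (d - 4)*(d^4 + 2*d^3 - 9*d^2 - 2*d + 8) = (d - 4)*(d + 4)*(d^3 - 2*d^2 - d + 2) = (d - 4)*(d - 2)*(d + 4)*(d^2 - 1) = (d - 4)*(d - 2)*(d - 1)*(d + 4)*(d + 1)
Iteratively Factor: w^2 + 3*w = (w)*(w + 3)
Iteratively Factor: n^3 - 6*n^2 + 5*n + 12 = (n - 3)*(n^2 - 3*n - 4) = (n - 4)*(n - 3)*(n + 1)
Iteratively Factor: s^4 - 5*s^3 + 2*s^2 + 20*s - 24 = (s - 2)*(s^3 - 3*s^2 - 4*s + 12) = (s - 3)*(s - 2)*(s^2 - 4) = (s - 3)*(s - 2)*(s + 2)*(s - 2)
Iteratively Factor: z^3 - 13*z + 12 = (z + 4)*(z^2 - 4*z + 3) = (z - 3)*(z + 4)*(z - 1)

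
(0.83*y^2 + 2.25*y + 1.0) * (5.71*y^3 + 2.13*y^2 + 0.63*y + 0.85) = 4.7393*y^5 + 14.6154*y^4 + 11.0254*y^3 + 4.253*y^2 + 2.5425*y + 0.85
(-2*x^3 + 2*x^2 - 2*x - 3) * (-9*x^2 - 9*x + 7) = 18*x^5 - 14*x^3 + 59*x^2 + 13*x - 21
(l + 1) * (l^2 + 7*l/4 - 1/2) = l^3 + 11*l^2/4 + 5*l/4 - 1/2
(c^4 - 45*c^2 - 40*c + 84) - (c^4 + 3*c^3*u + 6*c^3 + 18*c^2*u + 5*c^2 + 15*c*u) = -3*c^3*u - 6*c^3 - 18*c^2*u - 50*c^2 - 15*c*u - 40*c + 84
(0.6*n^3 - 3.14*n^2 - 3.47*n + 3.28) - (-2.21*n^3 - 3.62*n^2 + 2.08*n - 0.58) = 2.81*n^3 + 0.48*n^2 - 5.55*n + 3.86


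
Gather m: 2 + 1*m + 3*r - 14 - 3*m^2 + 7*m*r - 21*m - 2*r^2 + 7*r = -3*m^2 + m*(7*r - 20) - 2*r^2 + 10*r - 12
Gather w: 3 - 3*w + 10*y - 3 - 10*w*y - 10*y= w*(-10*y - 3)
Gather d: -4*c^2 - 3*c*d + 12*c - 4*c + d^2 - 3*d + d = -4*c^2 + 8*c + d^2 + d*(-3*c - 2)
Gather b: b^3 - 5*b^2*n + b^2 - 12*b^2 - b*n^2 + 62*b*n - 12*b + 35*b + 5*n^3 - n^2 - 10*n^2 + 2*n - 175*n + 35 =b^3 + b^2*(-5*n - 11) + b*(-n^2 + 62*n + 23) + 5*n^3 - 11*n^2 - 173*n + 35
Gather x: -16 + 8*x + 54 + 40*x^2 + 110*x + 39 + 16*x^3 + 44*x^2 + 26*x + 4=16*x^3 + 84*x^2 + 144*x + 81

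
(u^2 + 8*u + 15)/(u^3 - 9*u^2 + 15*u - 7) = (u^2 + 8*u + 15)/(u^3 - 9*u^2 + 15*u - 7)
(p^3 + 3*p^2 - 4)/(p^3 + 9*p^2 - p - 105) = (p^3 + 3*p^2 - 4)/(p^3 + 9*p^2 - p - 105)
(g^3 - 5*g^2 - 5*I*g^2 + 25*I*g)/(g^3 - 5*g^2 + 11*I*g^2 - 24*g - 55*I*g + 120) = g*(g - 5*I)/(g^2 + 11*I*g - 24)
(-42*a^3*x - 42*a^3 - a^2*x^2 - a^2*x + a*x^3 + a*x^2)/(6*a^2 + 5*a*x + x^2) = a*(-42*a^2*x - 42*a^2 - a*x^2 - a*x + x^3 + x^2)/(6*a^2 + 5*a*x + x^2)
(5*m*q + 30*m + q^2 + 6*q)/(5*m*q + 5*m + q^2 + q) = (q + 6)/(q + 1)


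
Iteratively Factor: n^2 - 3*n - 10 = (n - 5)*(n + 2)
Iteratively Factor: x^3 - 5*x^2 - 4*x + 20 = (x - 5)*(x^2 - 4) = (x - 5)*(x + 2)*(x - 2)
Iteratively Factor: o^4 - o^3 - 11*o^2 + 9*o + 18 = (o - 2)*(o^3 + o^2 - 9*o - 9) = (o - 2)*(o + 3)*(o^2 - 2*o - 3) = (o - 3)*(o - 2)*(o + 3)*(o + 1)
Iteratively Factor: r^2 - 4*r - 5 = (r + 1)*(r - 5)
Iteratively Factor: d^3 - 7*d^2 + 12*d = (d - 4)*(d^2 - 3*d) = d*(d - 4)*(d - 3)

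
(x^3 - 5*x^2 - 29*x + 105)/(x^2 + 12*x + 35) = (x^2 - 10*x + 21)/(x + 7)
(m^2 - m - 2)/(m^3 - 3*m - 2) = 1/(m + 1)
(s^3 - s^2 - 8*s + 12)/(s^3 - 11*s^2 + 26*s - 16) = (s^2 + s - 6)/(s^2 - 9*s + 8)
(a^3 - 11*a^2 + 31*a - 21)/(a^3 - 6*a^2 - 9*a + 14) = (a - 3)/(a + 2)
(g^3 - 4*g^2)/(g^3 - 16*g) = g/(g + 4)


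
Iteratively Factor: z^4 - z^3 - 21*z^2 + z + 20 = (z - 1)*(z^3 - 21*z - 20) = (z - 1)*(z + 1)*(z^2 - z - 20) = (z - 1)*(z + 1)*(z + 4)*(z - 5)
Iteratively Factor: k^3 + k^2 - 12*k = (k - 3)*(k^2 + 4*k) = (k - 3)*(k + 4)*(k)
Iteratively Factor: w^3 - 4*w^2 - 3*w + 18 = (w - 3)*(w^2 - w - 6) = (w - 3)*(w + 2)*(w - 3)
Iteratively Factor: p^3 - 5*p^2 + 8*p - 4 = (p - 1)*(p^2 - 4*p + 4) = (p - 2)*(p - 1)*(p - 2)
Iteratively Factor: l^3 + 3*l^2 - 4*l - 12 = (l - 2)*(l^2 + 5*l + 6) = (l - 2)*(l + 2)*(l + 3)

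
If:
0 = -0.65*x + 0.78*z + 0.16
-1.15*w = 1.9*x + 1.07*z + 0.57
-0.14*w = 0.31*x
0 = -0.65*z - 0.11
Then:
No Solution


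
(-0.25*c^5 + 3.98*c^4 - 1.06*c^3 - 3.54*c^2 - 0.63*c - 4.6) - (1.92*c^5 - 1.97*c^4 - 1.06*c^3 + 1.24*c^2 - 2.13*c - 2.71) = -2.17*c^5 + 5.95*c^4 - 4.78*c^2 + 1.5*c - 1.89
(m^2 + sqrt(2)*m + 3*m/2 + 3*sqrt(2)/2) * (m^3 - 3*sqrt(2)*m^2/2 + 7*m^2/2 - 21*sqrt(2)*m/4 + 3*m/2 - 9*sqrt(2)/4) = m^5 - sqrt(2)*m^4/2 + 5*m^4 - 5*sqrt(2)*m^3/2 + 15*m^3/4 - 51*m^2/4 - 27*sqrt(2)*m^2/8 - 81*m/4 - 9*sqrt(2)*m/8 - 27/4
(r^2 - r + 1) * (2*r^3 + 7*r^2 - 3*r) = 2*r^5 + 5*r^4 - 8*r^3 + 10*r^2 - 3*r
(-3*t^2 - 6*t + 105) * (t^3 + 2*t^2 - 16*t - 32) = -3*t^5 - 12*t^4 + 141*t^3 + 402*t^2 - 1488*t - 3360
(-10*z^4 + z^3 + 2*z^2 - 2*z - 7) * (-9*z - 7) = 90*z^5 + 61*z^4 - 25*z^3 + 4*z^2 + 77*z + 49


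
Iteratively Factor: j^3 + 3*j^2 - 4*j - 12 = (j - 2)*(j^2 + 5*j + 6) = (j - 2)*(j + 2)*(j + 3)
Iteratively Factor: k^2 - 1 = (k + 1)*(k - 1)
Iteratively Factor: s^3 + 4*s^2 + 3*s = (s + 1)*(s^2 + 3*s) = (s + 1)*(s + 3)*(s)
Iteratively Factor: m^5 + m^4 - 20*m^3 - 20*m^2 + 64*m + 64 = (m + 2)*(m^4 - m^3 - 18*m^2 + 16*m + 32) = (m + 1)*(m + 2)*(m^3 - 2*m^2 - 16*m + 32) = (m + 1)*(m + 2)*(m + 4)*(m^2 - 6*m + 8) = (m - 2)*(m + 1)*(m + 2)*(m + 4)*(m - 4)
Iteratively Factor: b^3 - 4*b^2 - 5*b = (b)*(b^2 - 4*b - 5) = b*(b + 1)*(b - 5)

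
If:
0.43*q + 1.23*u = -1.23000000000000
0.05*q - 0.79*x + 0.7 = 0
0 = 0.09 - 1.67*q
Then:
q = 0.05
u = -1.02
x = 0.89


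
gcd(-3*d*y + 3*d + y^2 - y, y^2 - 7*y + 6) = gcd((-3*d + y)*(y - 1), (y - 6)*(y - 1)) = y - 1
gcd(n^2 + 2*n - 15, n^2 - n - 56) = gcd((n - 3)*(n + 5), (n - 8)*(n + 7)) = 1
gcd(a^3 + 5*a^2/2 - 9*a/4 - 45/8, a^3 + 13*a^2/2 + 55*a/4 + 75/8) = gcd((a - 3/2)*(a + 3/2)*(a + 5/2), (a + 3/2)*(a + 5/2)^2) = a^2 + 4*a + 15/4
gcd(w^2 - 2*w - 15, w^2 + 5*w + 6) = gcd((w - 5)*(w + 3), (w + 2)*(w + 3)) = w + 3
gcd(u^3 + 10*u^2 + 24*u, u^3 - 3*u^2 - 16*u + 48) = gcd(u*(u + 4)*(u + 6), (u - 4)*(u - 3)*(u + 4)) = u + 4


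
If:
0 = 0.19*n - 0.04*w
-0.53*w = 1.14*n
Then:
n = 0.00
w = 0.00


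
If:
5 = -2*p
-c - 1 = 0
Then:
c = -1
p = -5/2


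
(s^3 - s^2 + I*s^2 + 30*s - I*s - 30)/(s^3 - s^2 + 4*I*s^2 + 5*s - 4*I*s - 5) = (s^2 + I*s + 30)/(s^2 + 4*I*s + 5)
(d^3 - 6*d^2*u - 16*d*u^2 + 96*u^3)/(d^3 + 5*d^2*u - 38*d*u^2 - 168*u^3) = (d - 4*u)/(d + 7*u)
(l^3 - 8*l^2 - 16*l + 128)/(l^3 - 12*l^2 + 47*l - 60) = (l^2 - 4*l - 32)/(l^2 - 8*l + 15)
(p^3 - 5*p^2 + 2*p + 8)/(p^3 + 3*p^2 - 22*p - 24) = (p - 2)/(p + 6)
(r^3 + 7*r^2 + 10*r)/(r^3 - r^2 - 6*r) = (r + 5)/(r - 3)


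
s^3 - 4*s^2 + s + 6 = (s - 3)*(s - 2)*(s + 1)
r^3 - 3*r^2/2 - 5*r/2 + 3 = (r - 2)*(r - 1)*(r + 3/2)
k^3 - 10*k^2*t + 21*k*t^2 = k*(k - 7*t)*(k - 3*t)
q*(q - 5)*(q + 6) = q^3 + q^2 - 30*q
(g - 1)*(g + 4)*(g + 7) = g^3 + 10*g^2 + 17*g - 28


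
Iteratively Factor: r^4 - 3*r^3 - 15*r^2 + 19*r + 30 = (r - 5)*(r^3 + 2*r^2 - 5*r - 6) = (r - 5)*(r + 1)*(r^2 + r - 6) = (r - 5)*(r + 1)*(r + 3)*(r - 2)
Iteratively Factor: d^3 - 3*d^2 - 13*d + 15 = (d - 5)*(d^2 + 2*d - 3) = (d - 5)*(d - 1)*(d + 3)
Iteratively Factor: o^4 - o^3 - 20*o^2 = (o - 5)*(o^3 + 4*o^2) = o*(o - 5)*(o^2 + 4*o) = o*(o - 5)*(o + 4)*(o)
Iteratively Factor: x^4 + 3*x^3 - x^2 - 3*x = (x + 1)*(x^3 + 2*x^2 - 3*x) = (x - 1)*(x + 1)*(x^2 + 3*x) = (x - 1)*(x + 1)*(x + 3)*(x)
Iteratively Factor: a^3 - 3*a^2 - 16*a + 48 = (a - 3)*(a^2 - 16) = (a - 4)*(a - 3)*(a + 4)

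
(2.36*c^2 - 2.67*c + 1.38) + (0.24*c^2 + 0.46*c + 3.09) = 2.6*c^2 - 2.21*c + 4.47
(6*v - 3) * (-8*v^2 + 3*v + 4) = -48*v^3 + 42*v^2 + 15*v - 12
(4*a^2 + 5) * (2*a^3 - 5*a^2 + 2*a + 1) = 8*a^5 - 20*a^4 + 18*a^3 - 21*a^2 + 10*a + 5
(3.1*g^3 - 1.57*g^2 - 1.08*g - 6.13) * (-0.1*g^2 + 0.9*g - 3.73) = -0.31*g^5 + 2.947*g^4 - 12.868*g^3 + 5.4971*g^2 - 1.4886*g + 22.8649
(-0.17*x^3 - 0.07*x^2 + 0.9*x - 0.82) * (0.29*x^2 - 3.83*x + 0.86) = -0.0493*x^5 + 0.6308*x^4 + 0.3829*x^3 - 3.745*x^2 + 3.9146*x - 0.7052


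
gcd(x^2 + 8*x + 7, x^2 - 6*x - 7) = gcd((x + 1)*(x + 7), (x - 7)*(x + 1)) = x + 1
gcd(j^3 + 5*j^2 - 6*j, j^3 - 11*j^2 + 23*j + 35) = 1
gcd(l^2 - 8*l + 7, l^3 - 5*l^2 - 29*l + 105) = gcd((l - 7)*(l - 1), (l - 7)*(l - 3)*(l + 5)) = l - 7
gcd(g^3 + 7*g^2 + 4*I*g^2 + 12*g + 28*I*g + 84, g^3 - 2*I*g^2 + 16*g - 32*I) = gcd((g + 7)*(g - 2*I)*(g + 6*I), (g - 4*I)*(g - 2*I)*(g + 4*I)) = g - 2*I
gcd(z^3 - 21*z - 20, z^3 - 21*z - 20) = z^3 - 21*z - 20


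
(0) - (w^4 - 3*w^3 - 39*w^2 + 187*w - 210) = -w^4 + 3*w^3 + 39*w^2 - 187*w + 210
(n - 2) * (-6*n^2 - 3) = -6*n^3 + 12*n^2 - 3*n + 6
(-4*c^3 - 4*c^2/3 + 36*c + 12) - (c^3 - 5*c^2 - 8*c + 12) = -5*c^3 + 11*c^2/3 + 44*c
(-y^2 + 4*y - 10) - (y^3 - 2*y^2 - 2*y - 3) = -y^3 + y^2 + 6*y - 7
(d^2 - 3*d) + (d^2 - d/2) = 2*d^2 - 7*d/2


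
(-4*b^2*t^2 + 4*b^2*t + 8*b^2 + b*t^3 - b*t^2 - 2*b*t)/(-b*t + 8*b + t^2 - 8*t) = b*(4*b*t^2 - 4*b*t - 8*b - t^3 + t^2 + 2*t)/(b*t - 8*b - t^2 + 8*t)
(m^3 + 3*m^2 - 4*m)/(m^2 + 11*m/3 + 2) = 3*m*(m^2 + 3*m - 4)/(3*m^2 + 11*m + 6)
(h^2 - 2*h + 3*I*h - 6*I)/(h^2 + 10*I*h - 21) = (h - 2)/(h + 7*I)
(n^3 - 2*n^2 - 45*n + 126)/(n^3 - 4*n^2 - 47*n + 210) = (n - 3)/(n - 5)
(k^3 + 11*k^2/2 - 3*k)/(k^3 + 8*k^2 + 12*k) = (k - 1/2)/(k + 2)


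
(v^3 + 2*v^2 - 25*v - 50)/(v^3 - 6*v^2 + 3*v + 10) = (v^2 + 7*v + 10)/(v^2 - v - 2)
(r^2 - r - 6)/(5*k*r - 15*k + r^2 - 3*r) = (r + 2)/(5*k + r)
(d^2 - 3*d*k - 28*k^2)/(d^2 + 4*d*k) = (d - 7*k)/d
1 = 1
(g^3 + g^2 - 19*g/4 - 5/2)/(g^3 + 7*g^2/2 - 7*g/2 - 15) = (g + 1/2)/(g + 3)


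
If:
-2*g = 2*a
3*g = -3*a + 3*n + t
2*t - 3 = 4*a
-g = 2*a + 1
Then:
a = -1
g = 1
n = 1/6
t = -1/2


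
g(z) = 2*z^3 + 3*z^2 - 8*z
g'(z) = 6*z^2 + 6*z - 8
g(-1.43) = 11.73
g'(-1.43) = -4.31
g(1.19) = -1.90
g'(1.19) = 7.64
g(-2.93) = -1.11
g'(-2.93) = 25.93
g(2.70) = 39.64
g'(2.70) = 51.94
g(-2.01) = 11.96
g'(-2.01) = 4.18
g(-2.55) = 6.74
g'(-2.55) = 15.72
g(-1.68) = 12.42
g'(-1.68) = -1.15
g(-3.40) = -16.73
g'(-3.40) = 40.96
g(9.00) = 1629.00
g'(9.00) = 532.00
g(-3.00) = -3.00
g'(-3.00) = 28.00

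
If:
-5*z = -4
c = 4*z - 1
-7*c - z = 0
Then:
No Solution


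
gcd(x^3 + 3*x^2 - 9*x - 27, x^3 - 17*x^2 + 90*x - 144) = x - 3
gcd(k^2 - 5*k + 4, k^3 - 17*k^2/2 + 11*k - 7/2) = k - 1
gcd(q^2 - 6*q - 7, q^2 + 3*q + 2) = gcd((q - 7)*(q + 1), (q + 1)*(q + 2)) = q + 1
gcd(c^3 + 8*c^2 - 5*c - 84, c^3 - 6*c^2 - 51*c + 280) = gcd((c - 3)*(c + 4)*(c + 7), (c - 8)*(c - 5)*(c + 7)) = c + 7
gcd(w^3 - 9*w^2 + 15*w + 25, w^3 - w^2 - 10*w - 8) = w + 1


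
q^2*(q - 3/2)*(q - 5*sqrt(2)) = q^4 - 5*sqrt(2)*q^3 - 3*q^3/2 + 15*sqrt(2)*q^2/2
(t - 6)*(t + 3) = t^2 - 3*t - 18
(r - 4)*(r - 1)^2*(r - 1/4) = r^4 - 25*r^3/4 + 21*r^2/2 - 25*r/4 + 1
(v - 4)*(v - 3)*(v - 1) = v^3 - 8*v^2 + 19*v - 12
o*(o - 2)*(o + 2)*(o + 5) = o^4 + 5*o^3 - 4*o^2 - 20*o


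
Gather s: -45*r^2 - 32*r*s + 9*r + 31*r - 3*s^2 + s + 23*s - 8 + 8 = -45*r^2 + 40*r - 3*s^2 + s*(24 - 32*r)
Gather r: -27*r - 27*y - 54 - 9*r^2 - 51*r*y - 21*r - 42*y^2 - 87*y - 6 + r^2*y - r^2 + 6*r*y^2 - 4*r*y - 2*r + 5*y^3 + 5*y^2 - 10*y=r^2*(y - 10) + r*(6*y^2 - 55*y - 50) + 5*y^3 - 37*y^2 - 124*y - 60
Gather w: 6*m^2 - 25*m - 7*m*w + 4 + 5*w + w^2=6*m^2 - 25*m + w^2 + w*(5 - 7*m) + 4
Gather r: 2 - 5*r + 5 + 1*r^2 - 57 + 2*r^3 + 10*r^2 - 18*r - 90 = 2*r^3 + 11*r^2 - 23*r - 140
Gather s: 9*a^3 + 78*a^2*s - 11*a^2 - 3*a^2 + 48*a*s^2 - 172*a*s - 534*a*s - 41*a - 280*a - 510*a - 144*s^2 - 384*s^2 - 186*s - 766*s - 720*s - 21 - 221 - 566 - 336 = 9*a^3 - 14*a^2 - 831*a + s^2*(48*a - 528) + s*(78*a^2 - 706*a - 1672) - 1144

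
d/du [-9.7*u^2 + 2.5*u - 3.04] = 2.5 - 19.4*u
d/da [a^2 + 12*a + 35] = 2*a + 12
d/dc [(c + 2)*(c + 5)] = 2*c + 7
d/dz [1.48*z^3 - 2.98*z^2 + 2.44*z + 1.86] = 4.44*z^2 - 5.96*z + 2.44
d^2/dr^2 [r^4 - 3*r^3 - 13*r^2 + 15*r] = 12*r^2 - 18*r - 26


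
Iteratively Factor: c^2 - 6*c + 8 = (c - 2)*(c - 4)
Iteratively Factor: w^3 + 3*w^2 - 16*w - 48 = (w - 4)*(w^2 + 7*w + 12) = (w - 4)*(w + 4)*(w + 3)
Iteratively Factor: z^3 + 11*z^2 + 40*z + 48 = (z + 4)*(z^2 + 7*z + 12) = (z + 3)*(z + 4)*(z + 4)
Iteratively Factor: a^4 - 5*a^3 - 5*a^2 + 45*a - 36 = (a - 1)*(a^3 - 4*a^2 - 9*a + 36) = (a - 1)*(a + 3)*(a^2 - 7*a + 12) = (a - 3)*(a - 1)*(a + 3)*(a - 4)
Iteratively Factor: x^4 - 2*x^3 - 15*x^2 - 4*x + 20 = (x - 1)*(x^3 - x^2 - 16*x - 20) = (x - 5)*(x - 1)*(x^2 + 4*x + 4) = (x - 5)*(x - 1)*(x + 2)*(x + 2)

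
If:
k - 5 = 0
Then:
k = 5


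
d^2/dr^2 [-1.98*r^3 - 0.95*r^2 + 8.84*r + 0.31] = -11.88*r - 1.9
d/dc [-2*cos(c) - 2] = 2*sin(c)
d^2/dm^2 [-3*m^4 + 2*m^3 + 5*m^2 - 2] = -36*m^2 + 12*m + 10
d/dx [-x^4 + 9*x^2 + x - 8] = -4*x^3 + 18*x + 1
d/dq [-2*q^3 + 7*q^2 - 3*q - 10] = -6*q^2 + 14*q - 3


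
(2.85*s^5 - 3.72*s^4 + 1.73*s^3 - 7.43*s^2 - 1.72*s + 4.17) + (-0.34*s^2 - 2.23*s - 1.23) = 2.85*s^5 - 3.72*s^4 + 1.73*s^3 - 7.77*s^2 - 3.95*s + 2.94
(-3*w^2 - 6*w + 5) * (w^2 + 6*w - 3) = -3*w^4 - 24*w^3 - 22*w^2 + 48*w - 15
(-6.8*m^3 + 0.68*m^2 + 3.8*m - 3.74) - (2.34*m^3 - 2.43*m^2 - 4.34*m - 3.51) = -9.14*m^3 + 3.11*m^2 + 8.14*m - 0.23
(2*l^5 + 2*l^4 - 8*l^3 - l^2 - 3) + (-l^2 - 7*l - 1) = 2*l^5 + 2*l^4 - 8*l^3 - 2*l^2 - 7*l - 4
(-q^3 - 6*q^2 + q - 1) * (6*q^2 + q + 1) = -6*q^5 - 37*q^4 - q^3 - 11*q^2 - 1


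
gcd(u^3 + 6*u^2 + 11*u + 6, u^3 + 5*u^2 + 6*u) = u^2 + 5*u + 6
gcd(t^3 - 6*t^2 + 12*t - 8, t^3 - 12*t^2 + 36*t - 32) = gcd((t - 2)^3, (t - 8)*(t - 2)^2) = t^2 - 4*t + 4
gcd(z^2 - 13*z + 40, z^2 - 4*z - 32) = z - 8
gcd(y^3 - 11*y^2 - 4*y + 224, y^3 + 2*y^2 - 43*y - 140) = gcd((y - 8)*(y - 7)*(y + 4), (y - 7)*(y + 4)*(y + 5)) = y^2 - 3*y - 28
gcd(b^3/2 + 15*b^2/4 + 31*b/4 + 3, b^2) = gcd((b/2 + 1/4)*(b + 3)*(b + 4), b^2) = 1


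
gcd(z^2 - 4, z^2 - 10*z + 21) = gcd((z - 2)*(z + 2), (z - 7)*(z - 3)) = 1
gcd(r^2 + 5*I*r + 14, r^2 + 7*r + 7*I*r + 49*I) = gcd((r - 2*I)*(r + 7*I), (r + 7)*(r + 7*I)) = r + 7*I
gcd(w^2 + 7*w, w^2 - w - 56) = w + 7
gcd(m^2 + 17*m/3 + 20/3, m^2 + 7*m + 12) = m + 4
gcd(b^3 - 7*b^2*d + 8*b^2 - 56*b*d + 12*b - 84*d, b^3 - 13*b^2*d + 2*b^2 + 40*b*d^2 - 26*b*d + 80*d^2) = b + 2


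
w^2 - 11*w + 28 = (w - 7)*(w - 4)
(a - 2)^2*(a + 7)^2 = a^4 + 10*a^3 - 3*a^2 - 140*a + 196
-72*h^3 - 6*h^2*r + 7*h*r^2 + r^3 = (-3*h + r)*(4*h + r)*(6*h + r)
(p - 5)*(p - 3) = p^2 - 8*p + 15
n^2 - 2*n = n*(n - 2)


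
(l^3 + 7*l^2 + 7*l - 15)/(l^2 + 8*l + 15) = l - 1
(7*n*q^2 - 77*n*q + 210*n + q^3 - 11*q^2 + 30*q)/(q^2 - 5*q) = 7*n - 42*n/q + q - 6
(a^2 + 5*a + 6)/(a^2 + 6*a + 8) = (a + 3)/(a + 4)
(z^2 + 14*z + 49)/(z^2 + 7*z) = (z + 7)/z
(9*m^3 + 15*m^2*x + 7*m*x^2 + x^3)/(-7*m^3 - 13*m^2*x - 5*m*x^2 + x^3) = (9*m^2 + 6*m*x + x^2)/(-7*m^2 - 6*m*x + x^2)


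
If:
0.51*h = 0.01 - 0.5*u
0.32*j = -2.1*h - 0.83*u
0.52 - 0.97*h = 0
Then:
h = 0.54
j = -2.15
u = -0.53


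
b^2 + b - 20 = (b - 4)*(b + 5)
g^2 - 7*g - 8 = (g - 8)*(g + 1)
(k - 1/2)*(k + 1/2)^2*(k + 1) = k^4 + 3*k^3/2 + k^2/4 - 3*k/8 - 1/8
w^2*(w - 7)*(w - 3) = w^4 - 10*w^3 + 21*w^2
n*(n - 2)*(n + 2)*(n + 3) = n^4 + 3*n^3 - 4*n^2 - 12*n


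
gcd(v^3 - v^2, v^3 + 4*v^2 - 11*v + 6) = v - 1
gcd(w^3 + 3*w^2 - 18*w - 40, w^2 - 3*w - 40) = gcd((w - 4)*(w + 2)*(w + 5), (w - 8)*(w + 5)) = w + 5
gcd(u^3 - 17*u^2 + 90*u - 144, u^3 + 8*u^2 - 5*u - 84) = u - 3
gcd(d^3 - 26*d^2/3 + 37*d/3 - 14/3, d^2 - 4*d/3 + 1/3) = d - 1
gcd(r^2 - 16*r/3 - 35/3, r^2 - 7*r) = r - 7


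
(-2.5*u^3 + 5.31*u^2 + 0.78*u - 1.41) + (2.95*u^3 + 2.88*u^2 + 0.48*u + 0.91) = 0.45*u^3 + 8.19*u^2 + 1.26*u - 0.5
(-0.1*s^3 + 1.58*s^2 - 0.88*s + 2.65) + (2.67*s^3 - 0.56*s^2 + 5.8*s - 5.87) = 2.57*s^3 + 1.02*s^2 + 4.92*s - 3.22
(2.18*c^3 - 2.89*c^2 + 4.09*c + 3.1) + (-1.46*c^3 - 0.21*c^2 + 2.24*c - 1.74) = 0.72*c^3 - 3.1*c^2 + 6.33*c + 1.36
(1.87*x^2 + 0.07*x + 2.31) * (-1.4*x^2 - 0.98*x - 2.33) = -2.618*x^4 - 1.9306*x^3 - 7.6597*x^2 - 2.4269*x - 5.3823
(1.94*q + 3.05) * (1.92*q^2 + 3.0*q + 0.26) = 3.7248*q^3 + 11.676*q^2 + 9.6544*q + 0.793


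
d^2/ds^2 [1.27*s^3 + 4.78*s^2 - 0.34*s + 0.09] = 7.62*s + 9.56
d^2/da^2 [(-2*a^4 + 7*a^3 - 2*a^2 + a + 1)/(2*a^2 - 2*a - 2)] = (-2*a^6 + 6*a^5 - 3*a^3 + 6*a^2 + 21*a - 1)/(a^6 - 3*a^5 + 5*a^3 - 3*a - 1)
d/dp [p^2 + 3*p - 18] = 2*p + 3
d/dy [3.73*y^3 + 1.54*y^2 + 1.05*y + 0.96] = 11.19*y^2 + 3.08*y + 1.05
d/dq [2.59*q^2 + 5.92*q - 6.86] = 5.18*q + 5.92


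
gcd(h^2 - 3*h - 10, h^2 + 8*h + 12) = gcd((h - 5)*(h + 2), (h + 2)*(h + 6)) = h + 2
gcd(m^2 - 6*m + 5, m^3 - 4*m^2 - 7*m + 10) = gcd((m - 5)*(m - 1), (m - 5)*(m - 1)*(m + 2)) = m^2 - 6*m + 5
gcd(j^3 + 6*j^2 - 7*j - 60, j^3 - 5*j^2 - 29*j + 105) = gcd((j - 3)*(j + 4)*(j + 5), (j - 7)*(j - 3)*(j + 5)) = j^2 + 2*j - 15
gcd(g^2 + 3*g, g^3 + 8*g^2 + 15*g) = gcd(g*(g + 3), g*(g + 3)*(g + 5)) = g^2 + 3*g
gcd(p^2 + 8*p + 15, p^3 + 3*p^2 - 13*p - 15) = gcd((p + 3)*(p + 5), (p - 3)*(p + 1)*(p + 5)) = p + 5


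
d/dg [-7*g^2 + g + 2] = 1 - 14*g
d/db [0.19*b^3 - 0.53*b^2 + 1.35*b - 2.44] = 0.57*b^2 - 1.06*b + 1.35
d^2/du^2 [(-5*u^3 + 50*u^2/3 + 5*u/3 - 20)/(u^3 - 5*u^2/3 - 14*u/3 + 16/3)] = 30*(15*u^6 - 117*u^5 + 477*u^4 - 1127*u^3 + 1580*u^2 - 952*u - 176)/(27*u^9 - 135*u^8 - 153*u^7 + 1567*u^6 - 726*u^5 - 5772*u^4 + 6280*u^3 + 5568*u^2 - 10752*u + 4096)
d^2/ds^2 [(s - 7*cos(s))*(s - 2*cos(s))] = 9*s*cos(s) + 56*sin(s)^2 + 18*sin(s) - 26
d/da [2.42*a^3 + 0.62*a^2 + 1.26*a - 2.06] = 7.26*a^2 + 1.24*a + 1.26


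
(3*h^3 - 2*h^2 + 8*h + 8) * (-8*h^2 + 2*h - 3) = -24*h^5 + 22*h^4 - 77*h^3 - 42*h^2 - 8*h - 24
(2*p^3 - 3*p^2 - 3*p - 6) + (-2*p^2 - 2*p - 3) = 2*p^3 - 5*p^2 - 5*p - 9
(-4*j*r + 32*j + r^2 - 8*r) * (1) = -4*j*r + 32*j + r^2 - 8*r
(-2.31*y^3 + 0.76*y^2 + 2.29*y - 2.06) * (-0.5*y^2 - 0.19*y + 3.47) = 1.155*y^5 + 0.0589*y^4 - 9.3051*y^3 + 3.2321*y^2 + 8.3377*y - 7.1482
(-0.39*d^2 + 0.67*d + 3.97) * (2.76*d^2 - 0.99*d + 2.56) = -1.0764*d^4 + 2.2353*d^3 + 9.2955*d^2 - 2.2151*d + 10.1632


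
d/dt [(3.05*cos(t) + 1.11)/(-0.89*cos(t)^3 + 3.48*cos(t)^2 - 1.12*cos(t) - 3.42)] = (-5.429*cos(t)^3 + 7.6503*cos(t)^2 + 7.7256*cos(t) + 9.1878)*sin(t)/(0.7921*cos(t)^6 - 6.1944*cos(t)^5 + 14.104*cos(t)^4 - 1.7076*cos(t)^3 - 22.5488*cos(t)^2 + 7.6608*cos(t) + 11.6964)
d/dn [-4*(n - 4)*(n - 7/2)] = 30 - 8*n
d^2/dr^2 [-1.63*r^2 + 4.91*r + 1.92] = -3.26000000000000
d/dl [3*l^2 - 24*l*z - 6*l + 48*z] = 6*l - 24*z - 6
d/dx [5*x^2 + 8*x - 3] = 10*x + 8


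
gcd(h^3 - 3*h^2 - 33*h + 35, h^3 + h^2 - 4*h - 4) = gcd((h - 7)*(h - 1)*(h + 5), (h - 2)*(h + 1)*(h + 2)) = 1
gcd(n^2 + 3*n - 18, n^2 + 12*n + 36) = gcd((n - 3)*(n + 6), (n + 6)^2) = n + 6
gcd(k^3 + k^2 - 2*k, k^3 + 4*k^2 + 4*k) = k^2 + 2*k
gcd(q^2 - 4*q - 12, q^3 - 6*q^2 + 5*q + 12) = 1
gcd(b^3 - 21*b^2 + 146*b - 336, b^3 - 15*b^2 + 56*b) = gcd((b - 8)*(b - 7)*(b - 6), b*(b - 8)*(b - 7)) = b^2 - 15*b + 56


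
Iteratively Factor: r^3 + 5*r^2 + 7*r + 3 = (r + 3)*(r^2 + 2*r + 1) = (r + 1)*(r + 3)*(r + 1)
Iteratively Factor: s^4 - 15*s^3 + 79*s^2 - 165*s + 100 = (s - 5)*(s^3 - 10*s^2 + 29*s - 20) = (s - 5)*(s - 4)*(s^2 - 6*s + 5) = (s - 5)^2*(s - 4)*(s - 1)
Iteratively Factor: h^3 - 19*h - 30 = (h + 2)*(h^2 - 2*h - 15) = (h + 2)*(h + 3)*(h - 5)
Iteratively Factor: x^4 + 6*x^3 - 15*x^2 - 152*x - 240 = (x + 4)*(x^3 + 2*x^2 - 23*x - 60) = (x + 3)*(x + 4)*(x^2 - x - 20) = (x + 3)*(x + 4)^2*(x - 5)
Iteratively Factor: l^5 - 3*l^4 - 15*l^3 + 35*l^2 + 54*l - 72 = (l + 3)*(l^4 - 6*l^3 + 3*l^2 + 26*l - 24) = (l - 3)*(l + 3)*(l^3 - 3*l^2 - 6*l + 8) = (l - 3)*(l + 2)*(l + 3)*(l^2 - 5*l + 4) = (l - 3)*(l - 1)*(l + 2)*(l + 3)*(l - 4)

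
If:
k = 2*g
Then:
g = k/2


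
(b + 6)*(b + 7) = b^2 + 13*b + 42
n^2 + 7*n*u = n*(n + 7*u)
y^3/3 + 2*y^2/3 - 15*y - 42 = (y/3 + 1)*(y - 7)*(y + 6)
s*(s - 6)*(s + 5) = s^3 - s^2 - 30*s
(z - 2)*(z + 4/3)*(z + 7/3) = z^3 + 5*z^2/3 - 38*z/9 - 56/9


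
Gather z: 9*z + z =10*z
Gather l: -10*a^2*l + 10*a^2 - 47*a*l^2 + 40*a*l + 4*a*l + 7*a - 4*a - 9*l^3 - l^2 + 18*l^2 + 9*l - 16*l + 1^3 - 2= 10*a^2 + 3*a - 9*l^3 + l^2*(17 - 47*a) + l*(-10*a^2 + 44*a - 7) - 1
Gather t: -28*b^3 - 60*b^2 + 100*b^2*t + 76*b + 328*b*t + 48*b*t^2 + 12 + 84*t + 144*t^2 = -28*b^3 - 60*b^2 + 76*b + t^2*(48*b + 144) + t*(100*b^2 + 328*b + 84) + 12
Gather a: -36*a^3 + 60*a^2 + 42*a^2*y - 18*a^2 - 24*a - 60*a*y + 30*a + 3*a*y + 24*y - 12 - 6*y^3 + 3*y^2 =-36*a^3 + a^2*(42*y + 42) + a*(6 - 57*y) - 6*y^3 + 3*y^2 + 24*y - 12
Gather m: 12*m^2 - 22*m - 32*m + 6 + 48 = 12*m^2 - 54*m + 54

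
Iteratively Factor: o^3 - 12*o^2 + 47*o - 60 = (o - 4)*(o^2 - 8*o + 15) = (o - 4)*(o - 3)*(o - 5)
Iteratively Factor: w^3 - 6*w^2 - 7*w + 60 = (w - 4)*(w^2 - 2*w - 15) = (w - 4)*(w + 3)*(w - 5)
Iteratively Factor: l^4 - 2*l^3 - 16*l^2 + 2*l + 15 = (l + 3)*(l^3 - 5*l^2 - l + 5) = (l - 1)*(l + 3)*(l^2 - 4*l - 5) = (l - 1)*(l + 1)*(l + 3)*(l - 5)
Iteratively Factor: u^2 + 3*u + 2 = (u + 1)*(u + 2)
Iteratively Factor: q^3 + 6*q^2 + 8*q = (q + 4)*(q^2 + 2*q) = q*(q + 4)*(q + 2)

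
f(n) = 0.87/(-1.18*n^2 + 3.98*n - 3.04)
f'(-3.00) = -0.01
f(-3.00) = -0.03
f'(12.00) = 0.00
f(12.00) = -0.01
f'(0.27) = -0.69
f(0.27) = -0.42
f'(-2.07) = -0.03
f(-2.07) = -0.05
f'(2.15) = 244.05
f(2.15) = 13.93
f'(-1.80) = -0.04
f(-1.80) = -0.06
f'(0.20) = -0.58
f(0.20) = -0.38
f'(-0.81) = -0.10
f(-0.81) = -0.12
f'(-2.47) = -0.02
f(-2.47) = -0.04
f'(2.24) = 547.36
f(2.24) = -19.09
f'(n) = 0.87*(2.36*n - 3.98)/(-1.18*n^2 + 3.98*n - 3.04)^2 = (2.0532*n - 3.4626)/(1.18*n^2 - 3.98*n + 3.04)^2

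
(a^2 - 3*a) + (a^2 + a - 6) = 2*a^2 - 2*a - 6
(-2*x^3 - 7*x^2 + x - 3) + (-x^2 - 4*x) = -2*x^3 - 8*x^2 - 3*x - 3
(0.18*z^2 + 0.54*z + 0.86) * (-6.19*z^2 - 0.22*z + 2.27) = -1.1142*z^4 - 3.3822*z^3 - 5.0336*z^2 + 1.0366*z + 1.9522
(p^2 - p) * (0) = 0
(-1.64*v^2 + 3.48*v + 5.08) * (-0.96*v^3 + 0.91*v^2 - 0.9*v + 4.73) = 1.5744*v^5 - 4.8332*v^4 - 0.234*v^3 - 6.2664*v^2 + 11.8884*v + 24.0284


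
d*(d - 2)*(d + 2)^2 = d^4 + 2*d^3 - 4*d^2 - 8*d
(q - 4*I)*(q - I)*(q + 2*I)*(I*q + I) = I*q^4 + 3*q^3 + I*q^3 + 3*q^2 + 6*I*q^2 + 8*q + 6*I*q + 8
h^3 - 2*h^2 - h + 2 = (h - 2)*(h - 1)*(h + 1)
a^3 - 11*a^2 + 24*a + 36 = (a - 6)^2*(a + 1)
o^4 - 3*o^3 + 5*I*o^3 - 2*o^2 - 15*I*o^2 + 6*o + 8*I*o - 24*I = (o - 3)*(o - I)*(o + 2*I)*(o + 4*I)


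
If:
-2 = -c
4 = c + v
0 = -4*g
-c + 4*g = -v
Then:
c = 2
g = 0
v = 2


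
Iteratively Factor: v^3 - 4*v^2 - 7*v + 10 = (v - 1)*(v^2 - 3*v - 10) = (v - 1)*(v + 2)*(v - 5)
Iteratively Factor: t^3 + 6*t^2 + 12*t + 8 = (t + 2)*(t^2 + 4*t + 4) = (t + 2)^2*(t + 2)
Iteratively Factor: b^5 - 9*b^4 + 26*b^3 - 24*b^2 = (b)*(b^4 - 9*b^3 + 26*b^2 - 24*b) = b^2*(b^3 - 9*b^2 + 26*b - 24) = b^2*(b - 3)*(b^2 - 6*b + 8) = b^2*(b - 4)*(b - 3)*(b - 2)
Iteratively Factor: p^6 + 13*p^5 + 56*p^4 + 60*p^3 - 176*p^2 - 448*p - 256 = (p + 1)*(p^5 + 12*p^4 + 44*p^3 + 16*p^2 - 192*p - 256) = (p + 1)*(p + 4)*(p^4 + 8*p^3 + 12*p^2 - 32*p - 64) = (p + 1)*(p + 4)^2*(p^3 + 4*p^2 - 4*p - 16) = (p + 1)*(p + 2)*(p + 4)^2*(p^2 + 2*p - 8) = (p - 2)*(p + 1)*(p + 2)*(p + 4)^2*(p + 4)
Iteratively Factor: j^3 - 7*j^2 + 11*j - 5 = (j - 1)*(j^2 - 6*j + 5) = (j - 1)^2*(j - 5)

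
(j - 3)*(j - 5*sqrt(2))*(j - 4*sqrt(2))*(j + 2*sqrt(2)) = j^4 - 7*sqrt(2)*j^3 - 3*j^3 + 4*j^2 + 21*sqrt(2)*j^2 - 12*j + 80*sqrt(2)*j - 240*sqrt(2)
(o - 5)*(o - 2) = o^2 - 7*o + 10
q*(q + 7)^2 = q^3 + 14*q^2 + 49*q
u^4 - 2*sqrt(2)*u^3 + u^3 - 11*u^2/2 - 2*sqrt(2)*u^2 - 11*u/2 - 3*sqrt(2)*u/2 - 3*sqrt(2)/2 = (u + 1)*(u - 3*sqrt(2))*(u + sqrt(2)/2)^2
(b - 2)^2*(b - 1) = b^3 - 5*b^2 + 8*b - 4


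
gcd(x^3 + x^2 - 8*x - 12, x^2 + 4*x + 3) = 1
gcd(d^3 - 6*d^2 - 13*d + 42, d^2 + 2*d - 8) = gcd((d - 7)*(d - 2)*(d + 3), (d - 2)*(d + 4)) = d - 2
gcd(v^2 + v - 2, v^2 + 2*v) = v + 2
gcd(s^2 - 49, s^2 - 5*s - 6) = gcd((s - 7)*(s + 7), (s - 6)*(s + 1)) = 1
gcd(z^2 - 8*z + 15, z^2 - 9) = z - 3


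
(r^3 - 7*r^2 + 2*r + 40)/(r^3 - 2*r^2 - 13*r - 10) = (r - 4)/(r + 1)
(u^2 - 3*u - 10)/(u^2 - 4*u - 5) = (u + 2)/(u + 1)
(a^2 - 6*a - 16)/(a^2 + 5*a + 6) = (a - 8)/(a + 3)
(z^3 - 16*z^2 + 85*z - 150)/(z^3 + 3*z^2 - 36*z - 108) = (z^2 - 10*z + 25)/(z^2 + 9*z + 18)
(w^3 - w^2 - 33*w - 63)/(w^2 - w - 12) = (w^2 - 4*w - 21)/(w - 4)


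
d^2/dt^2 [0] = 0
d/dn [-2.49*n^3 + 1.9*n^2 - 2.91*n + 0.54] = -7.47*n^2 + 3.8*n - 2.91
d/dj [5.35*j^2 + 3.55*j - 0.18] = 10.7*j + 3.55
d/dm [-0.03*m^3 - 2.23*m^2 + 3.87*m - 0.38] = -0.09*m^2 - 4.46*m + 3.87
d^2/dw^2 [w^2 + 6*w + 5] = 2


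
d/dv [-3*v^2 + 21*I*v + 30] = -6*v + 21*I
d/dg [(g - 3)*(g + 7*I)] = 2*g - 3 + 7*I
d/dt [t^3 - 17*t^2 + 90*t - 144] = 3*t^2 - 34*t + 90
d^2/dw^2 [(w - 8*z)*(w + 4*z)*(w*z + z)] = 2*z*(3*w - 4*z + 1)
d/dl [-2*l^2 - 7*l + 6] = -4*l - 7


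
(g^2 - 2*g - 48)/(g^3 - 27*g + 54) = (g - 8)/(g^2 - 6*g + 9)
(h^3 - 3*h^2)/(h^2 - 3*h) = h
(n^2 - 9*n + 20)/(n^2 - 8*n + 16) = (n - 5)/(n - 4)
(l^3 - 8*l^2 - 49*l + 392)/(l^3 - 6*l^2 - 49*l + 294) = (l - 8)/(l - 6)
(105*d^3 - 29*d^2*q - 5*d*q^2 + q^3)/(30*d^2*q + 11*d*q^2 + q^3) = (21*d^2 - 10*d*q + q^2)/(q*(6*d + q))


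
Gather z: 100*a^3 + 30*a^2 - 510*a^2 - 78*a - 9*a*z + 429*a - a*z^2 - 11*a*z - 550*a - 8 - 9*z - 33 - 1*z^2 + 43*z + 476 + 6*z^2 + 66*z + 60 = 100*a^3 - 480*a^2 - 199*a + z^2*(5 - a) + z*(100 - 20*a) + 495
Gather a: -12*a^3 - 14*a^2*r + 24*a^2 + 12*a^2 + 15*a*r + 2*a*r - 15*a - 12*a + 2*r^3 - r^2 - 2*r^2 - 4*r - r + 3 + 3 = -12*a^3 + a^2*(36 - 14*r) + a*(17*r - 27) + 2*r^3 - 3*r^2 - 5*r + 6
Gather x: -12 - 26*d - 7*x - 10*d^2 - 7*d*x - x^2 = -10*d^2 - 26*d - x^2 + x*(-7*d - 7) - 12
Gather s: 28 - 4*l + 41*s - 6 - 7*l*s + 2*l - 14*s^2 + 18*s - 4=-2*l - 14*s^2 + s*(59 - 7*l) + 18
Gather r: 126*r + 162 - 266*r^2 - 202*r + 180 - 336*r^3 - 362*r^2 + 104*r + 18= -336*r^3 - 628*r^2 + 28*r + 360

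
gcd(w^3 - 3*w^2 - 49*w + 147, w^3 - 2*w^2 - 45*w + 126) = w^2 + 4*w - 21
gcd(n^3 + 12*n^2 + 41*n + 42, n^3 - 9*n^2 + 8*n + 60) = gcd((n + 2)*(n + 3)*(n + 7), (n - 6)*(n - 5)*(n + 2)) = n + 2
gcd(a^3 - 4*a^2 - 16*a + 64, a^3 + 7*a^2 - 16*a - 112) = a^2 - 16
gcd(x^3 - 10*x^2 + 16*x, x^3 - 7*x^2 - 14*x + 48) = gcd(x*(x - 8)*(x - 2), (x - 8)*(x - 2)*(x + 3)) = x^2 - 10*x + 16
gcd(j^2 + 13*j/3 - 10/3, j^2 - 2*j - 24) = 1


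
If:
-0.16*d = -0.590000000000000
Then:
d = 3.69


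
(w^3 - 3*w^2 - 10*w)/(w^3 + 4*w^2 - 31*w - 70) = w/(w + 7)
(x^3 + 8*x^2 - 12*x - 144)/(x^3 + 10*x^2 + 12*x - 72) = (x - 4)/(x - 2)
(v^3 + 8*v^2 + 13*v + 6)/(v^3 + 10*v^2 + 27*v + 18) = (v + 1)/(v + 3)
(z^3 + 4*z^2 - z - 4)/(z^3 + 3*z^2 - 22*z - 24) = (z^2 + 3*z - 4)/(z^2 + 2*z - 24)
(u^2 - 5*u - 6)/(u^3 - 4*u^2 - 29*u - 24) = (u - 6)/(u^2 - 5*u - 24)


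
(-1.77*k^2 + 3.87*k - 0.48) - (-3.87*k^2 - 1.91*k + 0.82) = 2.1*k^2 + 5.78*k - 1.3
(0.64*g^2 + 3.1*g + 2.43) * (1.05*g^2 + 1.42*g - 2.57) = 0.672*g^4 + 4.1638*g^3 + 5.3087*g^2 - 4.5164*g - 6.2451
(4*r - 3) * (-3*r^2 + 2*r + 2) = -12*r^3 + 17*r^2 + 2*r - 6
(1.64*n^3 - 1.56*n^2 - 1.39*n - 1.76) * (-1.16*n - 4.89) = -1.9024*n^4 - 6.21*n^3 + 9.2408*n^2 + 8.8387*n + 8.6064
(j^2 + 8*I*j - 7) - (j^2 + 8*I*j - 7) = 0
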